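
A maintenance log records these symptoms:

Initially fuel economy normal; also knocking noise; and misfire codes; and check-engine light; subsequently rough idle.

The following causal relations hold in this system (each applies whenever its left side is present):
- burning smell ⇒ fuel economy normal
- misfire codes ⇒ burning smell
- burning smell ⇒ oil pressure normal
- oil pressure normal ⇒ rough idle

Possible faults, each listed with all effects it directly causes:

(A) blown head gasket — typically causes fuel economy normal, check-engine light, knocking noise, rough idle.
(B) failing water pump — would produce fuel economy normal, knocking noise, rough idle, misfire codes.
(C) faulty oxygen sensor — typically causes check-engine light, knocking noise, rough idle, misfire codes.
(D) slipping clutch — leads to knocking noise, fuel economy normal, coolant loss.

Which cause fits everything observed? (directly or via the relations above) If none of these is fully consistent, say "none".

Per-candidate check:
(A) blown head gasket — does not account for misfire codes
(B) failing water pump — does not account for check-engine light
(C) faulty oxygen sensor — accounts for every observation (fuel economy normal through misfire codes → burning smell → fuel economy normal)
(D) slipping clutch — does not account for misfire codes, check-engine light, rough idle
(C) alone accounts for all the evidence.

C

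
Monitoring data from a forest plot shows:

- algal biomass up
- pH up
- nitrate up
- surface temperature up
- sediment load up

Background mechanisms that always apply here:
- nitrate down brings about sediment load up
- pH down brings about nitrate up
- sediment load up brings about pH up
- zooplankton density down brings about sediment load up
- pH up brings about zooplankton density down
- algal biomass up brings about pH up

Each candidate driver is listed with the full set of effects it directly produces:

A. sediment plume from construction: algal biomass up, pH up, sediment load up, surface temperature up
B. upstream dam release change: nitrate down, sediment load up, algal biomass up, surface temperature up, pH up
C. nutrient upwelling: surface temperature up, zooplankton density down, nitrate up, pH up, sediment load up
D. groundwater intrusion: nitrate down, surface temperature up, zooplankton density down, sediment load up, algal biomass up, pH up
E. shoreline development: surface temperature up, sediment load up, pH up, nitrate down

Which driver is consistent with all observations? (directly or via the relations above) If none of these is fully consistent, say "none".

Testing each hypothesis:
(A) sediment plume from construction — algal biomass up ✓; pH up ✓; nitrate up ✗; surface temperature up ✓; sediment load up ✓
(B) upstream dam release change — algal biomass up ✓; pH up ✓; nitrate up ✗; surface temperature up ✓; sediment load up ✓
(C) nutrient upwelling — algal biomass up ✗; pH up ✓; nitrate up ✓; surface temperature up ✓; sediment load up ✓
(D) groundwater intrusion — fails on nitrate up (predicts nitrate down, not nitrate up)
(E) shoreline development — fails on algal biomass up, nitrate up (predicts nitrate down, not nitrate up)
No candidate is consistent with all observations.

none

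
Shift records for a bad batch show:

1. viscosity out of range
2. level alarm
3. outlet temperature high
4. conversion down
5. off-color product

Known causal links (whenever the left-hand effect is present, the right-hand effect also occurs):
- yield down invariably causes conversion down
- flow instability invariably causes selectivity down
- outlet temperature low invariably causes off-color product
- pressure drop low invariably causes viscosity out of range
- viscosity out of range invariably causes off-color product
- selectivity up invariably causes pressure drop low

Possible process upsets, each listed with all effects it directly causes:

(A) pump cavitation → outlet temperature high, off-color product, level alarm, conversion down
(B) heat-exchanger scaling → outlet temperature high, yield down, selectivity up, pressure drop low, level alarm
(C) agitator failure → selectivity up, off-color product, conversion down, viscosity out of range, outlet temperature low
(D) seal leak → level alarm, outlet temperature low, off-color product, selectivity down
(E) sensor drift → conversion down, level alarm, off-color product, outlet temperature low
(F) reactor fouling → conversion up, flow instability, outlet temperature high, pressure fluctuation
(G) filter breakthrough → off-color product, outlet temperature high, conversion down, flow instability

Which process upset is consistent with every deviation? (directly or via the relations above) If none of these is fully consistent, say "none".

Testing each hypothesis:
(A) pump cavitation — viscosity out of range -; level alarm +; outlet temperature high +; conversion down +; off-color product +
(B) heat-exchanger scaling — accounts for every observation (viscosity out of range by pressure drop low → viscosity out of range)
(C) agitator failure — viscosity out of range +; level alarm -; outlet temperature high -; conversion down +; off-color product +
(D) seal leak — viscosity out of range -; level alarm +; outlet temperature high -; conversion down -; off-color product +
(E) sensor drift — fails on viscosity out of range, outlet temperature high (predicts outlet temperature low, not outlet temperature high)
(F) reactor fouling — viscosity out of range -; level alarm -; outlet temperature high +; conversion down -; off-color product -
(G) filter breakthrough — does not account for viscosity out of range, level alarm
(B) alone accounts for all the evidence.

B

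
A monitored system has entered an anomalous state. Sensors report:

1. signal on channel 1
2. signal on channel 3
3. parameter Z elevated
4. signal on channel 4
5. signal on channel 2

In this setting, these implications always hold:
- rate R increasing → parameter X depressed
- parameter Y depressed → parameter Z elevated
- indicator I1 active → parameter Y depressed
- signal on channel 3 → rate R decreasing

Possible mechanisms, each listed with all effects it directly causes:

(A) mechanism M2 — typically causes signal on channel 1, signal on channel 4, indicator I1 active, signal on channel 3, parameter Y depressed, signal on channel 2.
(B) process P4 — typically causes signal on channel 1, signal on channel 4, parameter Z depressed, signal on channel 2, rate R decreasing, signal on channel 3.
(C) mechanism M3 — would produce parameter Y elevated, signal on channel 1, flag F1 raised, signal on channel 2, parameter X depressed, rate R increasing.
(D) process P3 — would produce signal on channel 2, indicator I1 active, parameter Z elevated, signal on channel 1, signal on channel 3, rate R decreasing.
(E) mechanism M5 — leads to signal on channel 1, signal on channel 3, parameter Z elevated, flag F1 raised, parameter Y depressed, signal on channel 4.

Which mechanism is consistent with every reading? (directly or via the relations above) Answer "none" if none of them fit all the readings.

A

Per-candidate check:
(A) mechanism M2 — accounts for every observation (parameter Z elevated via parameter Y depressed → parameter Z elevated)
(B) process P4 — fails on parameter Z elevated (predicts parameter Z depressed, not parameter Z elevated)
(C) mechanism M3 — signal on channel 1 match; signal on channel 3 miss; parameter Z elevated miss; signal on channel 4 miss; signal on channel 2 match
(D) process P3 — does not account for signal on channel 4
(E) mechanism M5 — does not account for signal on channel 2
(A) alone accounts for all the evidence.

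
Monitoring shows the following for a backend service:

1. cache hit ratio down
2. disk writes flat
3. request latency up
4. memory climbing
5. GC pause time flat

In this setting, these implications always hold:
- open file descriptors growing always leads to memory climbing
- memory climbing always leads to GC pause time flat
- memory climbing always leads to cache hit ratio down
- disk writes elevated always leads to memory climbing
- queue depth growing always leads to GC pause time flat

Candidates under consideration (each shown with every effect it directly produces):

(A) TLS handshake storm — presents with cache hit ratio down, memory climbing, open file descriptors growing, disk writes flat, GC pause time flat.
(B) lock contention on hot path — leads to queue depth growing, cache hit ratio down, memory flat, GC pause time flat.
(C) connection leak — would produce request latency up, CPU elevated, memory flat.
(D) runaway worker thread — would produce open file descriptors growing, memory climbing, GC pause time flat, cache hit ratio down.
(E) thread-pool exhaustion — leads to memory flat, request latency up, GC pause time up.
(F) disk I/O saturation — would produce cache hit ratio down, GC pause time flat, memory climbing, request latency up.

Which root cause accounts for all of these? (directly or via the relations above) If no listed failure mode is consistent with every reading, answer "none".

none

Testing each hypothesis:
(A) TLS handshake storm — cache hit ratio down +; disk writes flat +; request latency up -; memory climbing +; GC pause time flat +
(B) lock contention on hot path — fails on disk writes flat, request latency up, memory climbing (predicts memory flat, not memory climbing)
(C) connection leak — cache hit ratio down -; disk writes flat -; request latency up +; memory climbing -; GC pause time flat -
(D) runaway worker thread — does not account for disk writes flat, request latency up
(E) thread-pool exhaustion — fails on cache hit ratio down, disk writes flat, memory climbing, GC pause time flat (predicts memory flat, not memory climbing; predicts GC pause time up, not GC pause time flat)
(F) disk I/O saturation — does not account for disk writes flat
No candidate is consistent with all observations.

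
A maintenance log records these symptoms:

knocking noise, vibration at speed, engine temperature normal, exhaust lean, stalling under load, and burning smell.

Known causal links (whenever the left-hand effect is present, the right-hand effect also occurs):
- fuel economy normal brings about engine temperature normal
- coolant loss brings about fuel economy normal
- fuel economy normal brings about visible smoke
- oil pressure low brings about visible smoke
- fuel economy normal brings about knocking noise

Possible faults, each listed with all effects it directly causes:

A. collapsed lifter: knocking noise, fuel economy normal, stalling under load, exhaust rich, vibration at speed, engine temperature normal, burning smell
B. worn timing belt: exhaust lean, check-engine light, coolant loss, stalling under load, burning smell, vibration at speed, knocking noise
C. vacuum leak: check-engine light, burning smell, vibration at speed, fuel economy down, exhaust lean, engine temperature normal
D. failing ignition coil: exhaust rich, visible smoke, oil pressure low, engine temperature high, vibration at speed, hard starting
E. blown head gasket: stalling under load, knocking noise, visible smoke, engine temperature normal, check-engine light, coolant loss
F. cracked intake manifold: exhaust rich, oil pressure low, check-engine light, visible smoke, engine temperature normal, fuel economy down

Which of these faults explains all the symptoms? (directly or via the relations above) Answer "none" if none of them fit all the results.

B

For each candidate, compare predicted effects to what was observed:
(A) collapsed lifter — knocking noise ✓; vibration at speed ✓; engine temperature normal ✓; exhaust lean ✗; stalling under load ✓; burning smell ✓
(B) worn timing belt — accounts for every observation (engine temperature normal by coolant loss → fuel economy normal → engine temperature normal)
(C) vacuum leak — does not account for knocking noise, stalling under load
(D) failing ignition coil — fails on knocking noise, engine temperature normal, exhaust lean, stalling under load, burning smell (predicts engine temperature high, not engine temperature normal; predicts exhaust rich, not exhaust lean)
(E) blown head gasket — does not account for vibration at speed, exhaust lean, burning smell
(F) cracked intake manifold — knocking noise ✗; vibration at speed ✗; engine temperature normal ✓; exhaust lean ✗; stalling under load ✗; burning smell ✗
(B) is the only candidate with no mismatches.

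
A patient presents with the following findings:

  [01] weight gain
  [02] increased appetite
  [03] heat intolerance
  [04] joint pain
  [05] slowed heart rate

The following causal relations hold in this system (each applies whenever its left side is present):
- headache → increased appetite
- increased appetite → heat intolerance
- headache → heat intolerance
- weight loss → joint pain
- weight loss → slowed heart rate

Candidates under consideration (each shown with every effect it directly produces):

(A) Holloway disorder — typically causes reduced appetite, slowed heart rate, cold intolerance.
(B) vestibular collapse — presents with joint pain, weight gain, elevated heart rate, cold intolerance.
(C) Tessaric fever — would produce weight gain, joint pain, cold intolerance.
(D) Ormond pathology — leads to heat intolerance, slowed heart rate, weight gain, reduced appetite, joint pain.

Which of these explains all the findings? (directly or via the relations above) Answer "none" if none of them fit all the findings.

none

For each candidate, compare predicted effects to what was observed:
(A) Holloway disorder — weight gain miss; increased appetite miss; heat intolerance miss; joint pain miss; slowed heart rate match
(B) vestibular collapse — fails on increased appetite, heat intolerance, slowed heart rate (predicts cold intolerance, not heat intolerance; predicts elevated heart rate, not slowed heart rate)
(C) Tessaric fever — weight gain match; increased appetite miss; heat intolerance miss; joint pain match; slowed heart rate miss
(D) Ormond pathology — fails on increased appetite (predicts reduced appetite, not increased appetite)
No candidate is consistent with all observations.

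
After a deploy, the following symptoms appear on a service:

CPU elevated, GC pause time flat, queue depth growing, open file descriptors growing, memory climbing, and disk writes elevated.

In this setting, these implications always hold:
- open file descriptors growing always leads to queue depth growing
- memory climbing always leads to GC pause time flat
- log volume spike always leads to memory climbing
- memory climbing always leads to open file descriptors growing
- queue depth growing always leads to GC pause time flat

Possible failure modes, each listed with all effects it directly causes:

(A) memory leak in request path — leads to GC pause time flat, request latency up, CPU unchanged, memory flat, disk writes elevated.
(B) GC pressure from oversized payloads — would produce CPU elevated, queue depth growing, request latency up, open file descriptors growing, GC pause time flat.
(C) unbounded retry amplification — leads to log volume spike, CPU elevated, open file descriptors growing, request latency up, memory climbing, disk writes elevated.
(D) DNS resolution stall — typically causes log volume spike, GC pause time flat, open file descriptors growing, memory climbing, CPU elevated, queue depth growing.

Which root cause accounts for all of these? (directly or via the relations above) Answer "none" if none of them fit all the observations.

Checking each candidate against the observations:
(A) memory leak in request path — fails on CPU elevated, queue depth growing, open file descriptors growing, memory climbing (predicts CPU unchanged, not CPU elevated; predicts memory flat, not memory climbing)
(B) GC pressure from oversized payloads — does not account for memory climbing, disk writes elevated
(C) unbounded retry amplification — accounts for every observation (GC pause time flat via memory climbing → GC pause time flat)
(D) DNS resolution stall — CPU elevated ✓; GC pause time flat ✓; queue depth growing ✓; open file descriptors growing ✓; memory climbing ✓; disk writes elevated ✗
Only (C) is consistent with every observation.

C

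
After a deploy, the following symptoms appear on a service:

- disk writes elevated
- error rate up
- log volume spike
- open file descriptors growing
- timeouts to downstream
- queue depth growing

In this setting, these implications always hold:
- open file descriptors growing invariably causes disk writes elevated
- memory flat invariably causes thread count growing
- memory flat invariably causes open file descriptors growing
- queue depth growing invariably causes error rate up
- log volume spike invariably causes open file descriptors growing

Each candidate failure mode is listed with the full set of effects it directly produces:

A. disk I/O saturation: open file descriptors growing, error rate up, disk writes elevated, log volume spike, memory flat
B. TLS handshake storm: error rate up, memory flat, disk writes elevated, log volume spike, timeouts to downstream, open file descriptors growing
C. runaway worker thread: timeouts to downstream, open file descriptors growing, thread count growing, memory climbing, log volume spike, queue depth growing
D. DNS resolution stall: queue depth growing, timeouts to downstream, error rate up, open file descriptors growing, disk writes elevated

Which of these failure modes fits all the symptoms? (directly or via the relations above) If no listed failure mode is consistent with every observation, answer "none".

C

Testing each hypothesis:
(A) disk I/O saturation — does not account for timeouts to downstream, queue depth growing
(B) TLS handshake storm — does not account for queue depth growing
(C) runaway worker thread — disk writes elevated yes (via open file descriptors growing → disk writes elevated); error rate up yes (via queue depth growing → error rate up); log volume spike yes; open file descriptors growing yes; timeouts to downstream yes; queue depth growing yes
(D) DNS resolution stall — disk writes elevated yes; error rate up yes; log volume spike NO; open file descriptors growing yes; timeouts to downstream yes; queue depth growing yes
(C) is the only candidate with no mismatches.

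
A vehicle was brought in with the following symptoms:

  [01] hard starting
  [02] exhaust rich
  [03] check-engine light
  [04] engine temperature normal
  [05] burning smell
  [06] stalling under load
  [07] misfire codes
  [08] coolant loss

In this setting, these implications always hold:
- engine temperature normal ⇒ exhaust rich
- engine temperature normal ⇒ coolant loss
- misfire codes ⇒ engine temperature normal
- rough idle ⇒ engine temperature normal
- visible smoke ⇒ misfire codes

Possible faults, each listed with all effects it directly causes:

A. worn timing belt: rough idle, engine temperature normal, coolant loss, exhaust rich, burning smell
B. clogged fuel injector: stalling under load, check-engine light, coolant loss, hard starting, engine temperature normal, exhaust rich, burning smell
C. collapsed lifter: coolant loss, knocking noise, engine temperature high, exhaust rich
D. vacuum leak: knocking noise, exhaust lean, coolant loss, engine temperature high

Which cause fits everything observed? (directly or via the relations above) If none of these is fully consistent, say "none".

none

For each candidate, compare predicted effects to what was observed:
(A) worn timing belt — does not account for hard starting, check-engine light, stalling under load, misfire codes
(B) clogged fuel injector — hard starting ✓; exhaust rich ✓; check-engine light ✓; engine temperature normal ✓; burning smell ✓; stalling under load ✓; misfire codes ✗; coolant loss ✓
(C) collapsed lifter — hard starting ✗; exhaust rich ✓; check-engine light ✗; engine temperature normal ✗; burning smell ✗; stalling under load ✗; misfire codes ✗; coolant loss ✓
(D) vacuum leak — fails on hard starting, exhaust rich, check-engine light, engine temperature normal, burning smell, stalling under load, misfire codes (predicts exhaust lean, not exhaust rich; predicts engine temperature high, not engine temperature normal)
Every candidate fails on at least one observation.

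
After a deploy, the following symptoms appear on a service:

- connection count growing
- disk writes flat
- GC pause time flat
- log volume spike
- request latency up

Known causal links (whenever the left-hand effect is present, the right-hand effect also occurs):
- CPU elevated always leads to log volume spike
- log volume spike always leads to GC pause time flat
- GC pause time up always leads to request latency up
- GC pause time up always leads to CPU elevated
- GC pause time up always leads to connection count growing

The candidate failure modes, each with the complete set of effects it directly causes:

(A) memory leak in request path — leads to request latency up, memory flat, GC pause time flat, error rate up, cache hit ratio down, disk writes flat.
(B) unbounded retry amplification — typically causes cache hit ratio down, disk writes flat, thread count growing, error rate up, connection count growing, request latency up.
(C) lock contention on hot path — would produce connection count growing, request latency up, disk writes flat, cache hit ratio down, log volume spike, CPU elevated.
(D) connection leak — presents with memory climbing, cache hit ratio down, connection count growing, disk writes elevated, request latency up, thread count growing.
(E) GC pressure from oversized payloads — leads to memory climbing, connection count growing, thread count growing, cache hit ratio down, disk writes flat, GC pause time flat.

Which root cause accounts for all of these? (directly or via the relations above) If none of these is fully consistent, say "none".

C

For each candidate, compare predicted effects to what was observed:
(A) memory leak in request path — does not account for connection count growing, log volume spike
(B) unbounded retry amplification — connection count growing yes; disk writes flat yes; GC pause time flat NO; log volume spike NO; request latency up yes
(C) lock contention on hot path — connection count growing yes; disk writes flat yes; GC pause time flat yes (via log volume spike → GC pause time flat); log volume spike yes; request latency up yes
(D) connection leak — fails on disk writes flat, GC pause time flat, log volume spike (predicts disk writes elevated, not disk writes flat)
(E) GC pressure from oversized payloads — connection count growing yes; disk writes flat yes; GC pause time flat yes; log volume spike NO; request latency up NO
(C) is the only candidate with no mismatches.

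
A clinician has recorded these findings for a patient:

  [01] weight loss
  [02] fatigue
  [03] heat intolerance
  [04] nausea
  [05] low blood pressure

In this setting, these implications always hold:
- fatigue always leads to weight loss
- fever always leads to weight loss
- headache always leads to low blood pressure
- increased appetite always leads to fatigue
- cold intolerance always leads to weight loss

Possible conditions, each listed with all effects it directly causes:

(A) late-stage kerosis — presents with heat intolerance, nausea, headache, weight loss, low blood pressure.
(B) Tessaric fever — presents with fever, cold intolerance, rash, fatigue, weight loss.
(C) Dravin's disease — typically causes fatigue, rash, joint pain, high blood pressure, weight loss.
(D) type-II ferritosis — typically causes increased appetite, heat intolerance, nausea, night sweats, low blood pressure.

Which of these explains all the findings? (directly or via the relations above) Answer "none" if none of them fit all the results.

Testing each hypothesis:
(A) late-stage kerosis — does not account for fatigue
(B) Tessaric fever — fails on heat intolerance, nausea, low blood pressure (predicts cold intolerance, not heat intolerance)
(C) Dravin's disease — weight loss yes; fatigue yes; heat intolerance NO; nausea NO; low blood pressure NO
(D) type-II ferritosis — weight loss yes (through increased appetite → fatigue → weight loss); fatigue yes (through increased appetite → fatigue); heat intolerance yes; nausea yes; low blood pressure yes
(D) is the only candidate with no mismatches.

D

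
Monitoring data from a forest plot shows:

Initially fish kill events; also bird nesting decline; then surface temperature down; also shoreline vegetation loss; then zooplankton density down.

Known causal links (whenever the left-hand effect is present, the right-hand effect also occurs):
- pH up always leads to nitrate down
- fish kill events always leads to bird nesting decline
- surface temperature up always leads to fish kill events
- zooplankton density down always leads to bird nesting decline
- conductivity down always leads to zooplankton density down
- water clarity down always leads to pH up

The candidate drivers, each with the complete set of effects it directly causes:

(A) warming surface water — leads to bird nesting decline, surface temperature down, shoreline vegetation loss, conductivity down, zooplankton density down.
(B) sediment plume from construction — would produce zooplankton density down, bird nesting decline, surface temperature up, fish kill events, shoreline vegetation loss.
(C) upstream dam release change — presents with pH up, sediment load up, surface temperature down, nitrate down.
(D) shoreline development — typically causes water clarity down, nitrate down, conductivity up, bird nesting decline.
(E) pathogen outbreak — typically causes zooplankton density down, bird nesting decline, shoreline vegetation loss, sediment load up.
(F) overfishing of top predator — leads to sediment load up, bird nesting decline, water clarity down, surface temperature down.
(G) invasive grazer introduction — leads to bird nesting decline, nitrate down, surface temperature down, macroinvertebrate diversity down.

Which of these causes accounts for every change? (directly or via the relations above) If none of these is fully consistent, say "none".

Per-candidate check:
(A) warming surface water — does not account for fish kill events
(B) sediment plume from construction — fails on surface temperature down (predicts surface temperature up, not surface temperature down)
(C) upstream dam release change — fish kill events miss; bird nesting decline miss; surface temperature down match; shoreline vegetation loss miss; zooplankton density down miss
(D) shoreline development — fish kill events miss; bird nesting decline match; surface temperature down miss; shoreline vegetation loss miss; zooplankton density down miss
(E) pathogen outbreak — does not account for fish kill events, surface temperature down
(F) overfishing of top predator — does not account for fish kill events, shoreline vegetation loss, zooplankton density down
(G) invasive grazer introduction — fish kill events miss; bird nesting decline match; surface temperature down match; shoreline vegetation loss miss; zooplankton density down miss
Every candidate fails on at least one observation.

none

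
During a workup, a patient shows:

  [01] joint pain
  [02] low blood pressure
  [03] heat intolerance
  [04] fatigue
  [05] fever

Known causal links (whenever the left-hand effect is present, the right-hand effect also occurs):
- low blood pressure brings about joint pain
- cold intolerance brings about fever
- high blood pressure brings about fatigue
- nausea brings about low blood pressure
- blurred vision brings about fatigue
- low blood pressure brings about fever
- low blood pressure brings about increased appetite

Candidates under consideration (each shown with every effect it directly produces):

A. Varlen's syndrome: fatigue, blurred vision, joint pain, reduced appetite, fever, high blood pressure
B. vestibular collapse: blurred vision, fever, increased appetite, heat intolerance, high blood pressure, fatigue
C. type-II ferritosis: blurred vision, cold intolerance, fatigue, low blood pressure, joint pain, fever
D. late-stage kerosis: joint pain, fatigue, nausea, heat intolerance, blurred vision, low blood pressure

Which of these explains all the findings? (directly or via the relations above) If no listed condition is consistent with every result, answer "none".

Testing each hypothesis:
(A) Varlen's syndrome — fails on low blood pressure, heat intolerance (predicts high blood pressure, not low blood pressure)
(B) vestibular collapse — fails on joint pain, low blood pressure (predicts high blood pressure, not low blood pressure)
(C) type-II ferritosis — fails on heat intolerance (predicts cold intolerance, not heat intolerance)
(D) late-stage kerosis — joint pain yes; low blood pressure yes; heat intolerance yes; fatigue yes; fever yes (via low blood pressure → fever)
(D) alone accounts for all the evidence.

D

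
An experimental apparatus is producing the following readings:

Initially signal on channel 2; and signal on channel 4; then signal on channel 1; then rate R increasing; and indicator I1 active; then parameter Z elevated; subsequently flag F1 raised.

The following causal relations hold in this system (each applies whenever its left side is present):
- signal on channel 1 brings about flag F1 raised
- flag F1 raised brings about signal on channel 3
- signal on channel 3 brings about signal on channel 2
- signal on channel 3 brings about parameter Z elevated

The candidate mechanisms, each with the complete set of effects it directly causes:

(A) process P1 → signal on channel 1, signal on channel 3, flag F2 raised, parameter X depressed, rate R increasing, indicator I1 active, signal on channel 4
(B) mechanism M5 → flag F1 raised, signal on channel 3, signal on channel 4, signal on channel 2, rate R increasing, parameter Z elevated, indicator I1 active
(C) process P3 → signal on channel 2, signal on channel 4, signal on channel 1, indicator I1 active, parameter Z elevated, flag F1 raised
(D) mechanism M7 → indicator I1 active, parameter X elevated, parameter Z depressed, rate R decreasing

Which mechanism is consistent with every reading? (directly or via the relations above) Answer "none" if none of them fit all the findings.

A

Checking each candidate against the observations:
(A) process P1 — accounts for every observation (signal on channel 2 by signal on channel 3 → signal on channel 2)
(B) mechanism M5 — signal on channel 2 ✓; signal on channel 4 ✓; signal on channel 1 ✗; rate R increasing ✓; indicator I1 active ✓; parameter Z elevated ✓; flag F1 raised ✓
(C) process P3 — signal on channel 2 ✓; signal on channel 4 ✓; signal on channel 1 ✓; rate R increasing ✗; indicator I1 active ✓; parameter Z elevated ✓; flag F1 raised ✓
(D) mechanism M7 — signal on channel 2 ✗; signal on channel 4 ✗; signal on channel 1 ✗; rate R increasing ✗; indicator I1 active ✓; parameter Z elevated ✗; flag F1 raised ✗
(A) alone accounts for all the evidence.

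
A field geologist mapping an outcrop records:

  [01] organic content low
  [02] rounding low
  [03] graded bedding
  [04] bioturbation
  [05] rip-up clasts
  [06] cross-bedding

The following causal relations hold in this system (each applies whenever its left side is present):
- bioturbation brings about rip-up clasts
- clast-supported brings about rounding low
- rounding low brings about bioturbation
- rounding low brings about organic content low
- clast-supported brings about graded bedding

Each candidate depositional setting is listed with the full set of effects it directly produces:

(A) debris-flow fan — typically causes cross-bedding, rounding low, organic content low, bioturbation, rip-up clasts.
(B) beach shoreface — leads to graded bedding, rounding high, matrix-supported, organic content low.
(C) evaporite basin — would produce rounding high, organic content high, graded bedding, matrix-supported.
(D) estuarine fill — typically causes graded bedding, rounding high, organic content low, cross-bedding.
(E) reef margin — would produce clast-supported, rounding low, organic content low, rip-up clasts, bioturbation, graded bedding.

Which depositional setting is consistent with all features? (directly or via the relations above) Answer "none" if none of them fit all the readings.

none

Checking each candidate against the observations:
(A) debris-flow fan — does not account for graded bedding
(B) beach shoreface — fails on rounding low, bioturbation, rip-up clasts, cross-bedding (predicts rounding high, not rounding low)
(C) evaporite basin — organic content low NO; rounding low NO; graded bedding yes; bioturbation NO; rip-up clasts NO; cross-bedding NO
(D) estuarine fill — fails on rounding low, bioturbation, rip-up clasts (predicts rounding high, not rounding low)
(E) reef margin — organic content low yes; rounding low yes; graded bedding yes; bioturbation yes; rip-up clasts yes; cross-bedding NO
Every candidate fails on at least one observation.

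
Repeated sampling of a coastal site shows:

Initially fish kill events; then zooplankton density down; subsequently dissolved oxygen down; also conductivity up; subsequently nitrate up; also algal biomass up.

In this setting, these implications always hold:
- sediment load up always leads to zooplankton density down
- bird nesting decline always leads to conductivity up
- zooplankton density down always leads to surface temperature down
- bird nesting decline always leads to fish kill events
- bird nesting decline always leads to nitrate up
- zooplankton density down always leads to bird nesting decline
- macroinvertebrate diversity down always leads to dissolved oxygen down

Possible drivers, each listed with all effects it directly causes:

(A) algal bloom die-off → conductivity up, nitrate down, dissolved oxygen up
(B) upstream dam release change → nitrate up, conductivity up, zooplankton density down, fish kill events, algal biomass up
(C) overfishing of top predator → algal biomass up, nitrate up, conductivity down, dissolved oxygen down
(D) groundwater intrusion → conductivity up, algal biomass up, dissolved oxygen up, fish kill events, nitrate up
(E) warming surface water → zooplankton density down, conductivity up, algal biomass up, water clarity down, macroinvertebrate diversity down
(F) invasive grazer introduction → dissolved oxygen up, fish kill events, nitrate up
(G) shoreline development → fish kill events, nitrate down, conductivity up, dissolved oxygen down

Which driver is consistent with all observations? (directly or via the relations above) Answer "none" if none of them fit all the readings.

E

Testing each hypothesis:
(A) algal bloom die-off — fails on fish kill events, zooplankton density down, dissolved oxygen down, nitrate up, algal biomass up (predicts dissolved oxygen up, not dissolved oxygen down; predicts nitrate down, not nitrate up)
(B) upstream dam release change — does not account for dissolved oxygen down
(C) overfishing of top predator — fish kill events -; zooplankton density down -; dissolved oxygen down +; conductivity up -; nitrate up +; algal biomass up +
(D) groundwater intrusion — fish kill events +; zooplankton density down -; dissolved oxygen down -; conductivity up +; nitrate up +; algal biomass up +
(E) warming surface water — fish kill events + (by zooplankton density down → bird nesting decline → fish kill events); zooplankton density down +; dissolved oxygen down + (by macroinvertebrate diversity down → dissolved oxygen down); conductivity up +; nitrate up + (by zooplankton density down → bird nesting decline → nitrate up); algal biomass up +
(F) invasive grazer introduction — fails on zooplankton density down, dissolved oxygen down, conductivity up, algal biomass up (predicts dissolved oxygen up, not dissolved oxygen down)
(G) shoreline development — fish kill events +; zooplankton density down -; dissolved oxygen down +; conductivity up +; nitrate up -; algal biomass up -
Only (E) is consistent with every observation.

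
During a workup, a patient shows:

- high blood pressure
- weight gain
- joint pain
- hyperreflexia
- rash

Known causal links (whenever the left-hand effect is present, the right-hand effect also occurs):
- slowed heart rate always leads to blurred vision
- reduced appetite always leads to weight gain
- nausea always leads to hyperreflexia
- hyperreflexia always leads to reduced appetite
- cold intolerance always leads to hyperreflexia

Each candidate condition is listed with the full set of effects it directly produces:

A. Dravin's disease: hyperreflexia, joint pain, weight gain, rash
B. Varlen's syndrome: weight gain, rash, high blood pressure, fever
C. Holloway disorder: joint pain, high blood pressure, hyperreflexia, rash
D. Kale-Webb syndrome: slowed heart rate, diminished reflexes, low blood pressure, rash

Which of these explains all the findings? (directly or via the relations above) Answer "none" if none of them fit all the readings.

Checking each candidate against the observations:
(A) Dravin's disease — does not account for high blood pressure
(B) Varlen's syndrome — high blood pressure match; weight gain match; joint pain miss; hyperreflexia miss; rash match
(C) Holloway disorder — accounts for every observation (weight gain by hyperreflexia → reduced appetite → weight gain)
(D) Kale-Webb syndrome — fails on high blood pressure, weight gain, joint pain, hyperreflexia (predicts low blood pressure, not high blood pressure; predicts diminished reflexes, not hyperreflexia)
(C) is the only candidate with no mismatches.

C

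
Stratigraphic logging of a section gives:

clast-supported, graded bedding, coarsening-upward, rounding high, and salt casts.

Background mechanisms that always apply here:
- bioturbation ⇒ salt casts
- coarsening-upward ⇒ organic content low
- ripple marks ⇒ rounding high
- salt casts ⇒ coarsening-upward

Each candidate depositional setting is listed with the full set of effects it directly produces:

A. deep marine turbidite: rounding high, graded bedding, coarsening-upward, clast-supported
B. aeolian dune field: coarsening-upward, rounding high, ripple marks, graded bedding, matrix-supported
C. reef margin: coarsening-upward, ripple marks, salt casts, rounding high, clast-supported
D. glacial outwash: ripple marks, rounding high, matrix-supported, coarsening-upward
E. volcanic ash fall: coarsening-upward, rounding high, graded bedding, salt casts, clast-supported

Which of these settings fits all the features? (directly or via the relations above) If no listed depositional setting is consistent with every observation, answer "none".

E

Testing each hypothesis:
(A) deep marine turbidite — clast-supported match; graded bedding match; coarsening-upward match; rounding high match; salt casts miss
(B) aeolian dune field — clast-supported miss; graded bedding match; coarsening-upward match; rounding high match; salt casts miss
(C) reef margin — clast-supported match; graded bedding miss; coarsening-upward match; rounding high match; salt casts match
(D) glacial outwash — clast-supported miss; graded bedding miss; coarsening-upward match; rounding high match; salt casts miss
(E) volcanic ash fall — accounts for every observation
(E) alone accounts for all the evidence.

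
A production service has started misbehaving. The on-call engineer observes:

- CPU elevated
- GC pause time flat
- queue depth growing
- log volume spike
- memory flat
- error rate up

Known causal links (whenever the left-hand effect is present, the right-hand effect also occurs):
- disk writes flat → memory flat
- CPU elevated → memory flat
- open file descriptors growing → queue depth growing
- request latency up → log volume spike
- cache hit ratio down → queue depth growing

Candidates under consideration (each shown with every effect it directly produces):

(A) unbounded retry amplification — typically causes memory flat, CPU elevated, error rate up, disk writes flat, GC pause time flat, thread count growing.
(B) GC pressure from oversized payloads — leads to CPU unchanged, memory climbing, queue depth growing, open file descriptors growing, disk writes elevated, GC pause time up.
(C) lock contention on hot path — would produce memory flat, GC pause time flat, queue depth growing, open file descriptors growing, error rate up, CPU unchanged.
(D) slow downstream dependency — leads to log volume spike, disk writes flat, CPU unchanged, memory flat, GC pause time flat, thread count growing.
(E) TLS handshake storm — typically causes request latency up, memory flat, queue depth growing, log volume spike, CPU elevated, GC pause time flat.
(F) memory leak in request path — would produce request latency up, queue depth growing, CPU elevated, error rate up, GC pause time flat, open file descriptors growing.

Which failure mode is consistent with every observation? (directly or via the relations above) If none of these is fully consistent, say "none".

For each candidate, compare predicted effects to what was observed:
(A) unbounded retry amplification — CPU elevated match; GC pause time flat match; queue depth growing miss; log volume spike miss; memory flat match; error rate up match
(B) GC pressure from oversized payloads — fails on CPU elevated, GC pause time flat, log volume spike, memory flat, error rate up (predicts CPU unchanged, not CPU elevated; predicts GC pause time up, not GC pause time flat; predicts memory climbing, not memory flat)
(C) lock contention on hot path — fails on CPU elevated, log volume spike (predicts CPU unchanged, not CPU elevated)
(D) slow downstream dependency — CPU elevated miss; GC pause time flat match; queue depth growing miss; log volume spike match; memory flat match; error rate up miss
(E) TLS handshake storm — CPU elevated match; GC pause time flat match; queue depth growing match; log volume spike match; memory flat match; error rate up miss
(F) memory leak in request path — accounts for every observation (log volume spike via request latency up → log volume spike)
(F) is the only candidate with no mismatches.

F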